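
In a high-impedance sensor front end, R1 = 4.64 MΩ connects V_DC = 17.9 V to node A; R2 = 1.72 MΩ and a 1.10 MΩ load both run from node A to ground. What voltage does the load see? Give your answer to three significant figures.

V_out ≈ 2.26 V

First combine the lower leg with the load: R2 ‖ R_L = 0.6709 MΩ.
Voltage divider with the loaded lower leg: V_out = 17.9 × 0.6709/(4.64 + 0.6709) = 17.9 × 0.1263 = 2.261 V.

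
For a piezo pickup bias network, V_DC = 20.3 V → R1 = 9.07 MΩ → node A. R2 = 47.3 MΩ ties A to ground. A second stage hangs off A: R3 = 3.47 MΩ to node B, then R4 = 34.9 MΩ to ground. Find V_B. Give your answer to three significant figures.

The second stage (R3 + R4 = 38.37 MΩ) loads node A in parallel with R2.
Effective lower resistance at A: R2 ‖ 38.37 = 21.18 MΩ.
First divider: V_A = V_DC · 21.18/(9.07 + 21.18) = 14.21 V.
Stage 2 is unloaded, so V_B = V_A · R4/(R3+R4) = 14.21 × 34.9/38.37 = 12.93 V.

V_B ≈ 12.9 V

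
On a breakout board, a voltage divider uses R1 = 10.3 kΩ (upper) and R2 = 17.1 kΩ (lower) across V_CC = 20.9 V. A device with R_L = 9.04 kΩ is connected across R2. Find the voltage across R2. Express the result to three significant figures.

The load sits in parallel with R2, giving an effective lower resistance R2' = R2·R_L/(R2+R_L) = 5.914 kΩ.
Now apply the divider: V_out = 20.9 × 0.3647 = 7.623 V.

V_out ≈ 7.62 V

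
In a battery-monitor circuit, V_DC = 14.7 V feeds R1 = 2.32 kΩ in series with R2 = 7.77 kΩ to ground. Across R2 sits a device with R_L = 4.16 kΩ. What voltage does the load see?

V_out ≈ 7.92 V

R2 ‖ R_L = (7.77 × 4.16)/(7.77 + 4.16) = 2.709 kΩ.
Now apply the divider: V_out = 14.7 × 0.5387 = 7.919 V.
(Unloaded it would be 11.3 V; the load pulls it down.)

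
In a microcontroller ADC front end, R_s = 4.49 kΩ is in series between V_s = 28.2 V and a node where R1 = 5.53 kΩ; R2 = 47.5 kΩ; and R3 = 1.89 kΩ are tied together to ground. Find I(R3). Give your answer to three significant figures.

Combine the parallel branches: R_p = (1/5.53 + 1/47.5 + 1/1.89)⁻¹ = 1.368 kΩ.
V_A = 28.2 × 1.368/5.858 = 6.586 V.
Branch current I = V_A/R3 = 6.586/1.89 = 3.484 mA.

I ≈ 3.48 mA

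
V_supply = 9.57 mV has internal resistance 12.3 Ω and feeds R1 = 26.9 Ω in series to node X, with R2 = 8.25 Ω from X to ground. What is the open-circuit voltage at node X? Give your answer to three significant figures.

R1' = 12.3 + 26.9 = 39.20 Ω (source resistance + R1).
V_th is the unloaded tap voltage: V_supply · R2/(R1'+R2) = 9.57 × 0.1739 = 1.664 mV.

V_th ≈ 1.66 mV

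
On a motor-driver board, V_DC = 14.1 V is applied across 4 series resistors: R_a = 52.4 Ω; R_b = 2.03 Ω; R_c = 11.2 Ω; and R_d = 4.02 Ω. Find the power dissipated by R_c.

Series current I = V_DC/ΣR = 14.1/69.65 = 0.2024 A.
V(R_c) = I·R = 2.267 V; P = V·I = 2.267 × 0.2024 = 0.4590 W.

P ≈ 0.459 W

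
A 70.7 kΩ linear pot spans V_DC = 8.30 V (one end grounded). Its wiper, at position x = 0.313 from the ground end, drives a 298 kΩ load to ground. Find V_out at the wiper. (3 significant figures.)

V_out ≈ 2.47 V

Lower segment x·R_p = 22.13 kΩ; upper segment (1−x)·R_p = 48.57 kΩ.
(x·R_p) ‖ R_L = 20.60 kΩ.
Then V_out = V_DC · 20.60/(48.57 + 20.60) = 2.472 V.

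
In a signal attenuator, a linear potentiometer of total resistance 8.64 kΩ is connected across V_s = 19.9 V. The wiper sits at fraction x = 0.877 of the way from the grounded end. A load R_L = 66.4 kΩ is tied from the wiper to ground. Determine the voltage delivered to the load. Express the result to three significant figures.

V_out ≈ 17.2 V

Lower segment x·R_p = 7.577 kΩ; upper segment (1−x)·R_p = 1.063 kΩ.
(x·R_p) ‖ R_L = 6.801 kΩ.
Loaded-divider output: V_out = 19.9 × 0.8649 = 17.21 V.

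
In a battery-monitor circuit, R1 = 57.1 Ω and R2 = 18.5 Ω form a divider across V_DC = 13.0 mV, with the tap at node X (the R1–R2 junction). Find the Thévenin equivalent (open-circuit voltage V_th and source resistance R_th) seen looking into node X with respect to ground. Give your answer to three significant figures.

V_th ≈ 3.18 mV, R_th ≈ 14.0 Ω

With X open, the divider is unloaded: V_th = 13.0 × 18.5/75.60 = 3.181 mV.
With V_DC suppressed (replaced by a short), R_th = R1 ‖ R2 = (57.10 × 18.5)/(57.10 + 18.5) = 13.97 Ω.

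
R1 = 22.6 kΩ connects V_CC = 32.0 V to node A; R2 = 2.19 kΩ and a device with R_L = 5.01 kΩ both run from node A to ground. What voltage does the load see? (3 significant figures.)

First combine the lower leg with the load: R2 ‖ R_L = 1.524 kΩ.
Voltage divider with the loaded lower leg: V_out = 32.0 × 1.524/(22.6 + 1.524) = 32.0 × 0.06317 = 2.021 V.

V_out ≈ 2.02 V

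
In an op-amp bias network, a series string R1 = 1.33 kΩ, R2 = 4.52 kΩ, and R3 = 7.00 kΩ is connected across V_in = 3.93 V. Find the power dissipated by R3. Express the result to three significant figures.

The common current is I = 3.93/12.85 = 0.3058 mA.
P = I²R = 0.09354 × 7.00 = 0.6548 mW.

P ≈ 0.655 mW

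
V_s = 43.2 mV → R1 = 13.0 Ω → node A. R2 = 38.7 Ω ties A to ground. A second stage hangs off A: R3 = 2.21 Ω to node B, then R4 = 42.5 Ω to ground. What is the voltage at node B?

Looking into the second stage from A: R3 + R4 = 44.71 Ω appears in parallel with R2.
Effective lower resistance at A: R2 ‖ 44.71 = 20.74 Ω.
V_A = 43.2 × 20.74/(13.0 + 20.74) = 26.56 mV.
V_B = V_A × 0.9506 = 25.24 mV.

V_B ≈ 25.2 mV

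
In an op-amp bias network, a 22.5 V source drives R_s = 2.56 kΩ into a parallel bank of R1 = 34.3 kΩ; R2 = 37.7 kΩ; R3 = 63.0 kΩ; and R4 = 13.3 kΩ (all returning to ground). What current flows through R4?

Equivalent of the parallel group: R_p = 6.815 kΩ.
V_A = 22.5 × 6.815/9.375 = 16.36 V.
I(R4) = V_A / R4 = 16.36/13.3 = 1.230 mA.

I ≈ 1.23 mA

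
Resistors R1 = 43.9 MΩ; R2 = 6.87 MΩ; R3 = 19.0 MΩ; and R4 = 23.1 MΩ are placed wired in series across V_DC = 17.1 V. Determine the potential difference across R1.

Total series resistance ΣR = 43.9 + 6.87 + 19.0 + 23.1 = 92.87 MΩ.
Voltage divider: V = V_DC · (43.90 / 92.87) = 17.1 × 0.4727 = 8.083 V.

V ≈ 8.08 V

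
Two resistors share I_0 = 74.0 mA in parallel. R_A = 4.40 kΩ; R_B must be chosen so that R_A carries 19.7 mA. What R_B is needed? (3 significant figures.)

R_B ≈ 1.60 kΩ

In a two-way split, I_A/I_0 = R_B/(R_A + R_B).
With f = 0.2662, R_B = R_A · f/(1−f) = 4.40 × 0.3628 = 1.596 kΩ.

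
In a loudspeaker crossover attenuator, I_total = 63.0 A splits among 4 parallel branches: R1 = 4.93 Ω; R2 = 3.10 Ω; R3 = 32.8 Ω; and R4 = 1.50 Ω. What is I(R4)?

I ≈ 34.4 A

Total conductance ΣG = 1/4.93 + 1/3.10 + 1/32.8 + 1/1.50 = 1.223 (units of 1/Ω).
By the current-divider rule, I = I_total · G_k/ΣG = 63.0 × 0.5453 = 34.35 A.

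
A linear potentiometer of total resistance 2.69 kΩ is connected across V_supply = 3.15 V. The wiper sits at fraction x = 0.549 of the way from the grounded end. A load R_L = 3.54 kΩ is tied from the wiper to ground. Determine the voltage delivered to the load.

The pot divides into 1.213 kΩ above the wiper and 1.477 kΩ below.
(x·R_p) ‖ R_L = 1.042 kΩ.
V_out = 3.15 × 1.042/(1.213 + 1.042) = 1.456 V.
(Unloaded: V_out = x·V_supply = 1.73 V.)

V_out ≈ 1.46 V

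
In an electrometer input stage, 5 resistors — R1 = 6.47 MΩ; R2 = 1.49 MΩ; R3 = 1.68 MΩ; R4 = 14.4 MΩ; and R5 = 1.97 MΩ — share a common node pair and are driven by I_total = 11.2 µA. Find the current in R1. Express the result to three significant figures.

I ≈ 0.866 µA

ΣG = 1/6.47 + 1/1.49 + 1/1.68 + 1/14.4 + 1/1.97 = 1.998.
By the current-divider rule, I = I_total · G_k/ΣG = 11.2 × 0.07736 = 0.8664 µA.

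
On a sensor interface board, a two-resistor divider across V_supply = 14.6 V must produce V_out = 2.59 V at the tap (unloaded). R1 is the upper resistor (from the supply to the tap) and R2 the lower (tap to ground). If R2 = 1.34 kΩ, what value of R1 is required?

R1 ≈ 6.21 kΩ

V_out/V_supply = R2/(R1+R2) = 0.1774.
Rearranging, R1 = R2·(1−k)/k = 1.34 × 4.637 = 6.214 kΩ.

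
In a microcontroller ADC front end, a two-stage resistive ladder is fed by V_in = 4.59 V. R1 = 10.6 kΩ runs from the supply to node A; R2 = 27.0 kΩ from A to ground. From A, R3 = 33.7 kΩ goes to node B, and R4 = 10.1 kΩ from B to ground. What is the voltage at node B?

V_B ≈ 0.648 V

The second stage (R3 + R4 = 43.80 kΩ) loads node A in parallel with R2.
Effective lower resistance at A: R2 ‖ 43.80 = 16.70 kΩ.
First divider: V_A = V_in · 16.70/(10.6 + 16.70) = 2.808 V.
Then the unloaded second divider: V_B = V_A × R4/(R3+R4) = 2.808 × 0.2306 = 0.6475 V.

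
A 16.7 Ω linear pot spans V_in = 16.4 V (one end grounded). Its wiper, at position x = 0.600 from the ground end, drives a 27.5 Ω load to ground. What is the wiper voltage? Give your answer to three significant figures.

V_out ≈ 8.59 V

The pot divides into 6.680 Ω above the wiper and 10.02 Ω below.
(x·R_p) ‖ R_L = 7.344 Ω.
V_out = 16.4 × 7.344/(6.680 + 7.344) = 8.588 V.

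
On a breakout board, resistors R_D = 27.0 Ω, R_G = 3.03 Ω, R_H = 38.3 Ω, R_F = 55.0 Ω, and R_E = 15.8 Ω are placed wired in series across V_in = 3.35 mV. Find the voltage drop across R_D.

Total series resistance ΣR = 27.0 + 3.03 + 38.3 + 55.0 + 15.8 = 139.1 Ω.
V = V_in · R/ΣR = 3.35 × 0.1941 = 0.6501 mV.

V ≈ 0.650 mV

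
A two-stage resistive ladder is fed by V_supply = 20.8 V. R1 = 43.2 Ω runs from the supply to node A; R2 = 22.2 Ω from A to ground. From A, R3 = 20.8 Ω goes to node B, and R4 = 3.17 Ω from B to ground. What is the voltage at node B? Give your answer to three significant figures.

V_B ≈ 0.579 V

Looking into the second stage from A: R3 + R4 = 23.97 Ω appears in parallel with R2.
R2 ‖ (R3+R4) = 11.53 Ω.
So V_A = 20.8 × 0.2106 = 4.381 V.
V_B = V_A × 0.1322 = 0.5793 V.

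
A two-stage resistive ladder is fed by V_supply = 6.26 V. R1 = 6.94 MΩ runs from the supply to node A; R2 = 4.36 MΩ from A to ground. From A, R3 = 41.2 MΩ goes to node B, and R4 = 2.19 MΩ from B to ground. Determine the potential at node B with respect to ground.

The second stage (R3 + R4 = 43.39 MΩ) loads node A in parallel with R2.
R2 ‖ (R3+R4) = 3.962 MΩ.
First divider: V_A = V_supply · 3.962/(6.94 + 3.962) = 2.275 V.
V_B = V_A × 0.05047 = 0.1148 V.

V_B ≈ 0.115 V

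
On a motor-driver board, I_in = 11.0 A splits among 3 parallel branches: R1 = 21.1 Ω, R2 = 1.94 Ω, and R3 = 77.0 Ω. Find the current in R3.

Conductances: ΣG = 1/21.1 + 1/1.94 + 1/77.0 = 0.5758 (1/Ω).
By the current-divider rule, I = I_in · G_k/ΣG = 11.0 × 0.02255 = 0.2481 A.

I ≈ 0.248 A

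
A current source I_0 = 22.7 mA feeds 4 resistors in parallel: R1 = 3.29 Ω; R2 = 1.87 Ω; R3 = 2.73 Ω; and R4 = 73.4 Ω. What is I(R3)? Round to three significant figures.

Conductances: ΣG = 1/3.29 + 1/1.87 + 1/2.73 + 1/73.4 = 1.219 (1/Ω).
R3 takes the fraction G_k/ΣG = 0.3663/1.219 = 0.3006, so I = 22.7 × 0.3006 = 6.823 mA.

I ≈ 6.82 mA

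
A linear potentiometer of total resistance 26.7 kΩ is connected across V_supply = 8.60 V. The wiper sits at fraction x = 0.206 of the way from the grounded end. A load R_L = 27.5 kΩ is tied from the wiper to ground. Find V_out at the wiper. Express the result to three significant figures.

V_out ≈ 1.53 V

Split the track: R_lower = x·R_p = 5.500 kΩ, R_upper = (1−x)·R_p = 21.20 kΩ.
Lower segment in parallel with the load: 5.500 ‖ 27.5 = 4.583 kΩ.
V_out = 8.60 × 4.583/(21.20 + 4.583) = 1.529 V.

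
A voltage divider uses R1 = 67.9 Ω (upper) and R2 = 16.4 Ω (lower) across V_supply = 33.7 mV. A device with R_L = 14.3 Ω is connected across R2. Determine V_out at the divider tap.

R2 ‖ R_L = (16.4 × 14.3)/(16.4 + 14.3) = 7.639 Ω.
Voltage divider with the loaded lower leg: V_out = 33.7 × 7.639/(67.9 + 7.639) = 33.7 × 0.1011 = 3.408 mV.
(Unloaded it would be 6.56 mV; the load pulls it down.)

V_out ≈ 3.41 mV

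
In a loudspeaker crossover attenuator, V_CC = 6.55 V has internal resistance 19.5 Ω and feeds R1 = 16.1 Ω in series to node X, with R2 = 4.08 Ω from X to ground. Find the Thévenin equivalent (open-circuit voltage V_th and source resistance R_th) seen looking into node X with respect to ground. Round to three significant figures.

R1' = 19.5 + 16.1 = 35.60 Ω (source resistance + R1).
With X open, the divider is unloaded: V_th = 6.55 × 4.08/39.68 = 0.6735 V.
With V_CC suppressed (replaced by a short), R_th = R1' ‖ R2 = (35.60 × 4.08)/(35.60 + 4.08) = 3.660 Ω.

V_th ≈ 0.673 V, R_th ≈ 3.66 Ω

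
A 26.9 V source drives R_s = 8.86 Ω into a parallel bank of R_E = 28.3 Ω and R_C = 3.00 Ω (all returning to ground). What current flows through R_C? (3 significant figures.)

Equivalent of the parallel group: R_p = 2.712 Ω.
V_A by voltage divider: V_A = 26.9 × 2.712/(8.86 + 2.712) = 6.305 V.
I(R_C) = V_A / R_C = 6.305/3.00 = 2.102 A.

I ≈ 2.10 A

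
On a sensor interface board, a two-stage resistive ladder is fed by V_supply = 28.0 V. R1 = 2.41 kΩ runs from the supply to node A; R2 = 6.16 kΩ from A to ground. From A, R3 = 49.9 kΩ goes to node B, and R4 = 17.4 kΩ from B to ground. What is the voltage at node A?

Node A sees R2 in parallel with the series input of stage 2, R3 + R4 = 67.30 kΩ.
Effective lower resistance at A: R2 ‖ 67.30 = 5.643 kΩ.
V_A = 28.0 × 5.643/(2.41 + 5.643) = 19.62 V.

V_A ≈ 19.6 V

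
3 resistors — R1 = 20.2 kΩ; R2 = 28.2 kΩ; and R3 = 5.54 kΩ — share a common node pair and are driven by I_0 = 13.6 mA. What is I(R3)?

Total conductance ΣG = 1/20.2 + 1/28.2 + 1/5.54 = 0.2655 (units of 1/kΩ).
R3 takes the fraction G_k/ΣG = 0.1805/0.2655 = 0.6799, so I = 13.6 × 0.6799 = 9.247 mA.

I ≈ 9.25 mA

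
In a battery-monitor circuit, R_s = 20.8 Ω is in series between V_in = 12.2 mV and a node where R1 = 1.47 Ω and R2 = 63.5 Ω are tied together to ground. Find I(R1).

Combine the parallel branches: R_p = (1/1.47 + 1/63.5)⁻¹ = 1.437 Ω.
V_A by voltage divider: V_A = 12.2 × 1.437/(20.8 + 1.437) = 0.7883 mV.
Branch current I = V_A/R1 = 0.7883/1.47 = 0.5362 mA.
(Check via current divider: I_total = 0.5486 mA; share G_k/ΣG = 0.9774 → same result.)

I ≈ 0.536 mA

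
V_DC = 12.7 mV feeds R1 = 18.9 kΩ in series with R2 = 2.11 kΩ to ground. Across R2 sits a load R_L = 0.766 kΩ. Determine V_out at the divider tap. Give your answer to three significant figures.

V_out ≈ 0.367 mV

First combine the lower leg with the load: R2 ‖ R_L = 0.5620 kΩ.
Then V_out = V_DC · R2'/(R1 + R2') = 12.7 × 0.5620/19.46 = 0.3667 mV.
(Unloaded it would be 1.28 mV; the load pulls it down.)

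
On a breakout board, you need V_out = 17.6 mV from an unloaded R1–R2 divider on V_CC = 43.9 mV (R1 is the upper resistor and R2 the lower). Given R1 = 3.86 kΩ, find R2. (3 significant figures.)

The divider ratio is R2/(R1+R2) = 17.6/43.9 = 0.4009.
Rearranging, R2 = R1·k/(1−k) = 3.86 × 0.6692 = 2.583 kΩ.

R2 ≈ 2.58 kΩ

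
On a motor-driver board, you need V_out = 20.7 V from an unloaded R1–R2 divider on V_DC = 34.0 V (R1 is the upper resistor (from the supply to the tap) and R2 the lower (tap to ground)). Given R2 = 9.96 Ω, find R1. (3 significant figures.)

The divider ratio is R2/(R1+R2) = 20.7/34.0 = 0.6088.
Rearranging, R1 = R2·(1−k)/k = 9.96 × 0.6425 = 6.399 Ω.

R1 ≈ 6.40 Ω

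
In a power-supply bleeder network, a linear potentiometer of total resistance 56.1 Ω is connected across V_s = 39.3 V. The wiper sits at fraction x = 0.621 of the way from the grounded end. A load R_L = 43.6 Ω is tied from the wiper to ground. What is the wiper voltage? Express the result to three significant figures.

Lower segment x·R_p = 34.84 Ω; upper segment (1−x)·R_p = 21.26 Ω.
R_L loads the lower segment: effective lower R = 19.36 Ω.
Loaded-divider output: V_out = 39.3 × 0.4767 = 18.73 V.

V_out ≈ 18.7 V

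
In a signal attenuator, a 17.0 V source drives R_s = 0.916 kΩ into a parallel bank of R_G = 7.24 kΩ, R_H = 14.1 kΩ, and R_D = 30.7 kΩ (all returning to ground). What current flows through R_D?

I ≈ 0.453 mA

Equivalent of the parallel group: R_p = 4.139 kΩ.
V_A by voltage divider: V_A = 17.0 × 4.139/(0.916 + 4.139) = 13.92 V.
I(R_D) = V_A / R_D = 13.92/30.7 = 0.4534 mA.
(Check via current divider: I_total = 3.363 mA; share G_k/ΣG = 0.1348 → same result.)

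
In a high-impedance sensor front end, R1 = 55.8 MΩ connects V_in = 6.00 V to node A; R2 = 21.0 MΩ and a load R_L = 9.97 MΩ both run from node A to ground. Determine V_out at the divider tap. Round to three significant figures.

V_out ≈ 0.648 V

First combine the lower leg with the load: R2 ‖ R_L = 6.760 MΩ.
Voltage divider with the loaded lower leg: V_out = 6.00 × 6.760/(55.8 + 6.760) = 6.00 × 0.1081 = 0.6484 V.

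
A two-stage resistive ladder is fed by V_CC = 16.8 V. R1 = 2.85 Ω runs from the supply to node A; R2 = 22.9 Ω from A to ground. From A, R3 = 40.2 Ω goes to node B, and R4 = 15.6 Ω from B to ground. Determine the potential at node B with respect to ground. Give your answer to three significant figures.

Node A sees R2 in parallel with the series input of stage 2, R3 + R4 = 55.80 Ω.
Effective lower resistance at A: R2 ‖ 55.80 = 16.24 Ω.
First divider: V_A = V_CC · 16.24/(2.85 + 16.24) = 14.29 V.
V_B = V_A × 0.2796 = 3.995 V.

V_B ≈ 4.00 V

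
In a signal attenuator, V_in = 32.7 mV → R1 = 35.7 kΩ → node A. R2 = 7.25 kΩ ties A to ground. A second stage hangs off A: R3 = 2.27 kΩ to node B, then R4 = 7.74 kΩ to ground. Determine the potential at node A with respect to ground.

V_A ≈ 3.45 mV

Looking into the second stage from A: R3 + R4 = 10.01 kΩ appears in parallel with R2.
Effective lower resistance at A: R2 ‖ 10.01 = 4.205 kΩ.
First divider: V_A = V_in · 4.205/(35.7 + 4.205) = 3.446 mV.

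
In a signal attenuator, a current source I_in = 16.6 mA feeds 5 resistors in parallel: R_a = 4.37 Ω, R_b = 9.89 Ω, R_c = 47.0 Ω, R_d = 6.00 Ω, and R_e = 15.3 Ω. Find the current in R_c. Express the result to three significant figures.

I ≈ 0.606 mA

ΣG = 1/4.37 + 1/9.89 + 1/47.0 + 1/6.00 + 1/15.3 = 0.5832.
R_c takes the fraction G_k/ΣG = 0.02128/0.5832 = 0.03648, so I = 16.6 × 0.03648 = 0.6056 mA.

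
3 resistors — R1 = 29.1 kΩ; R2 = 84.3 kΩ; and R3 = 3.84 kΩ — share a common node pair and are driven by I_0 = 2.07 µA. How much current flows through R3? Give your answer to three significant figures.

Conductances: ΣG = 1/29.1 + 1/84.3 + 1/3.84 = 0.3066 (1/kΩ).
R3 takes the fraction G_k/ΣG = 0.2604/0.3066 = 0.8492, so I = 2.07 × 0.8492 = 1.758 µA.

I ≈ 1.76 µA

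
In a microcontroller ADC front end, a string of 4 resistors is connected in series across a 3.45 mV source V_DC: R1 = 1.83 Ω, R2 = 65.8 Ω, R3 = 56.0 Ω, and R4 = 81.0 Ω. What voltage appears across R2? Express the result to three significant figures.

Series total: ΣR = 1.83 + 65.8 + 56.0 + 81.0 = 204.6 Ω.
V = V_DC · R/ΣR = 3.45 × 0.3216 = 1.109 mV.

V ≈ 1.11 mV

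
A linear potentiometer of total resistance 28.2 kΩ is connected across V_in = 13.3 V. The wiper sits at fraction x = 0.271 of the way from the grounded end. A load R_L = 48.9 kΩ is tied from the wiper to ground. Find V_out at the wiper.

Split the track: R_lower = x·R_p = 7.642 kΩ, R_upper = (1−x)·R_p = 20.56 kΩ.
(x·R_p) ‖ R_L = 6.609 kΩ.
Then V_out = V_in · 6.609/(20.56 + 6.609) = 3.236 V.
(Unloaded: V_out = x·V_in = 3.60 V.)

V_out ≈ 3.24 V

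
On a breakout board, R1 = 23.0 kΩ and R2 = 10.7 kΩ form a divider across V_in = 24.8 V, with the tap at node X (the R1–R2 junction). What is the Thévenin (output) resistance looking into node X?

With V_in suppressed (replaced by a short), R_th = R1 ‖ R2 = (23.00 × 10.7)/(23.00 + 10.7) = 7.303 kΩ.

R_th ≈ 7.30 kΩ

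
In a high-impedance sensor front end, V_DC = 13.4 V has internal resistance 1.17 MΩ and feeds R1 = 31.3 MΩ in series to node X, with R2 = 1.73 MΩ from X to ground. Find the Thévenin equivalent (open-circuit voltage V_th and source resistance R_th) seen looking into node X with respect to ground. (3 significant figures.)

V_th ≈ 0.678 V, R_th ≈ 1.64 MΩ

R1' = 1.17 + 31.3 = 32.47 MΩ (source resistance + R1).
With X open, the divider is unloaded: V_th = 13.4 × 1.73/34.20 = 0.6778 V.
Looking into X with the source shorted: R_th = R1'·R2/(R1'+R2) = 32.47 × 1.73/34.20 = 1.642 MΩ.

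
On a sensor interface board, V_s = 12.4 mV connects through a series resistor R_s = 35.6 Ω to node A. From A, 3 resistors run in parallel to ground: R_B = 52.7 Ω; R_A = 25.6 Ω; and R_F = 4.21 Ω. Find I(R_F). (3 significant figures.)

I ≈ 0.256 mA

Equivalent of the parallel group: R_p = 3.383 Ω.
V_A by voltage divider: V_A = 12.4 × 3.383/(35.6 + 3.383) = 1.076 mV.
Branch current I = V_A/R_F = 1.076/4.21 = 0.2556 mA.
(Check via current divider: I_total = 0.3181 mA; share G_k/ΣG = 0.8036 → same result.)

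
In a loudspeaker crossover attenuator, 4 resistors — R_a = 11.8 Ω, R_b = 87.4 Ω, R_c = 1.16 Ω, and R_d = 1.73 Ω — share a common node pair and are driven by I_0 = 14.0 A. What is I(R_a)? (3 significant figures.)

Total conductance ΣG = 1/11.8 + 1/87.4 + 1/1.16 + 1/1.73 = 1.536 (units of 1/Ω).
R_a takes the fraction G_k/ΣG = 0.08475/1.536 = 0.05516, so I = 14.0 × 0.05516 = 0.7723 A.

I ≈ 0.772 A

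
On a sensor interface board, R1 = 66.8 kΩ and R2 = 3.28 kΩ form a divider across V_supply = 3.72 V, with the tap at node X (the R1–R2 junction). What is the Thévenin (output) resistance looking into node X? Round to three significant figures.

R_th ≈ 3.13 kΩ

With V_supply suppressed (replaced by a short), R_th = R1 ‖ R2 = (66.80 × 3.28)/(66.80 + 3.28) = 3.126 kΩ.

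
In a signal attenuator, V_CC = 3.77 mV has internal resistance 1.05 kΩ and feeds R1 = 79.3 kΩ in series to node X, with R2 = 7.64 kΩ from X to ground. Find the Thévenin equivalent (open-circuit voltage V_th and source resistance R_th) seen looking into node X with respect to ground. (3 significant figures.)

V_th ≈ 0.327 mV, R_th ≈ 6.98 kΩ

R1' = 1.05 + 79.3 = 80.35 kΩ (source resistance + R1).
V_th is the unloaded tap voltage: V_CC · R2/(R1'+R2) = 3.77 × 0.08683 = 0.3273 mV.
With V_CC suppressed (replaced by a short), R_th = R1' ‖ R2 = (80.35 × 7.64)/(80.35 + 7.64) = 6.977 kΩ.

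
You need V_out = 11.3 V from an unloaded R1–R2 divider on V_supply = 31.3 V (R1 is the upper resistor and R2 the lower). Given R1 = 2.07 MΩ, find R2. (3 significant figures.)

R2 ≈ 1.17 MΩ

The divider ratio is R2/(R1+R2) = 11.3/31.3 = 0.3610.
Rearranging, R2 = R1·k/(1−k) = 2.07 × 0.5650 = 1.170 MΩ.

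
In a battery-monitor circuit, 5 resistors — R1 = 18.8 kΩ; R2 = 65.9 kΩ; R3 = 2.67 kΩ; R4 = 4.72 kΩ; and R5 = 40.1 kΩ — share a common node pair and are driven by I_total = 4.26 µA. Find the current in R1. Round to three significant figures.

I ≈ 0.333 µA

Conductances: ΣG = 1/18.8 + 1/65.9 + 1/2.67 + 1/4.72 + 1/40.1 = 0.6797 (1/kΩ).
By the current-divider rule, I = I_total · G_k/ΣG = 4.26 × 0.07826 = 0.3334 µA.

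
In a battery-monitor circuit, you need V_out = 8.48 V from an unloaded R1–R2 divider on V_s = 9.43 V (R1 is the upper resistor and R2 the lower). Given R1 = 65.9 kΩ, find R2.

Required fraction k = V_out/V_s = 0.8993.
Rearranging, R2 = R1·k/(1−k) = 65.9 × 8.926 = 588.2 kΩ.

R2 ≈ 588 kΩ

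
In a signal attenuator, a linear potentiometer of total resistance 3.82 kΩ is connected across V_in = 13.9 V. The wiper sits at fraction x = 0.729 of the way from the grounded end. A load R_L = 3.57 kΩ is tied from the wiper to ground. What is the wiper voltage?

Lower segment x·R_p = 2.785 kΩ; upper segment (1−x)·R_p = 1.035 kΩ.
(x·R_p) ‖ R_L = 1.564 kΩ.
Loaded-divider output: V_out = 13.9 × 0.6018 = 8.365 V.

V_out ≈ 8.36 V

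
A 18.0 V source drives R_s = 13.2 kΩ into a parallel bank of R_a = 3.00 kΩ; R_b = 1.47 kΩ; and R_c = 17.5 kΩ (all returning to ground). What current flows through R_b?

Parallel bank: R_p = 1/(1/3.00 + 1/1.47 + 1/17.5) = 0.9339 kΩ.
Node voltage V_A = V_DC · R_p/(R_s + R_p) = 18.0 × 0.06608 = 1.189 V.
Branch current I = V_A/R_b = 1.189/1.47 = 0.8091 mA.

I ≈ 0.809 mA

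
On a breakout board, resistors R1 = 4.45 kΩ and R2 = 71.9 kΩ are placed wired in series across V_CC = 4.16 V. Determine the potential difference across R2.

V ≈ 3.92 V

ΣR = 4.45 + 71.9 = 76.35 kΩ.
V = V_CC · R/ΣR = 4.16 × 0.9417 = 3.918 V.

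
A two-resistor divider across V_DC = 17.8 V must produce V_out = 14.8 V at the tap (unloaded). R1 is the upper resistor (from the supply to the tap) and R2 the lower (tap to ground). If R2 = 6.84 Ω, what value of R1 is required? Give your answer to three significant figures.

V_out/V_DC = R2/(R1+R2) = 0.8315.
R1 = R2·(1/k − 1) = 6.84 × 0.2027 = 1.386 Ω.

R1 ≈ 1.39 Ω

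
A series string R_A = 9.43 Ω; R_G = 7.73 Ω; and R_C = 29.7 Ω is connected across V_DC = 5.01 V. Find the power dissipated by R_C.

Series current I = V_DC/ΣR = 5.01/46.86 = 0.1069 A.
P(R_C) = I²·R_C = (0.1069)² × 29.7 = 0.3395 W.

P ≈ 0.339 W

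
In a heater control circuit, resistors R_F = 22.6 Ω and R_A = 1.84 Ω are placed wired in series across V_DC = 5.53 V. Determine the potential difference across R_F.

Total series resistance ΣR = 22.6 + 1.84 = 24.44 Ω.
Voltage divider: V = V_DC · (22.60 / 24.44) = 5.53 × 0.9247 = 5.114 V.

V ≈ 5.11 V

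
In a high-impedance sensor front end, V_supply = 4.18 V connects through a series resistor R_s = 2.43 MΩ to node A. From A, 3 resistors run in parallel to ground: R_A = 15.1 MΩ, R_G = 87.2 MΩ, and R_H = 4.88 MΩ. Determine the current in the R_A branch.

Parallel bank: R_p = 1/(1/15.1 + 1/87.2 + 1/4.88) = 3.538 MΩ.
V_A by voltage divider: V_A = 4.18 × 3.538/(2.43 + 3.538) = 2.478 V.
Branch current I = V_A/R_A = 2.478/15.1 = 0.1641 µA.
(Equivalently: I_total = 0.7004 µA, then current-divider fraction G_k/ΣG = 0.2343.)

I ≈ 0.164 µA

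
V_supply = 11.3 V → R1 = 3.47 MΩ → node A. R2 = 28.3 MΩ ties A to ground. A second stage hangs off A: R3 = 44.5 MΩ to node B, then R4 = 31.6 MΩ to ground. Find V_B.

V_B ≈ 4.02 V

Node A sees R2 in parallel with the series input of stage 2, R3 + R4 = 76.10 MΩ.
Effective lower resistance at A: R2 ‖ 76.10 = 20.63 MΩ.
V_A = 11.3 × 20.63/(3.47 + 20.63) = 9.673 V.
V_B = V_A × 0.4152 = 4.017 V.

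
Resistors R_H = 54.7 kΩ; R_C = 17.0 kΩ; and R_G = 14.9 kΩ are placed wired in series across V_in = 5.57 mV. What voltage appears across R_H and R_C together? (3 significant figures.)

V ≈ 4.61 mV

ΣR = 54.7 + 17.0 + 14.9 = 86.60 kΩ.
R_{R_H..R_C} = 54.7 + 17.0 = 71.70 kΩ.
V = V_in · R/ΣR = 5.57 × 0.8279 = 4.612 mV.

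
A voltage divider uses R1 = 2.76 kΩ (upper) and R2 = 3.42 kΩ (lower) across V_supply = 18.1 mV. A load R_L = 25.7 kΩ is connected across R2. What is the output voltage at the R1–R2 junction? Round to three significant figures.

V_out ≈ 9.45 mV

First combine the lower leg with the load: R2 ‖ R_L = 3.018 kΩ.
Voltage divider with the loaded lower leg: V_out = 18.1 × 3.018/(2.76 + 3.018) = 18.1 × 0.5224 = 9.455 mV.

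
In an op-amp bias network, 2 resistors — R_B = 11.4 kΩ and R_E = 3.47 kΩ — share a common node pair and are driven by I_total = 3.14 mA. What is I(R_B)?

I ≈ 0.733 mA

With just two branches, the current splits inversely with resistance.
So I = 3.14 × 3.47/14.87 = 0.7327 mA.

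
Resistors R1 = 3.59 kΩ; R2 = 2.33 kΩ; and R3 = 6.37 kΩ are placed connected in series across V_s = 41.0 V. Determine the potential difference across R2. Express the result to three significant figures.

Series total: ΣR = 3.59 + 2.33 + 6.37 = 12.29 kΩ.
V = V_s · R/ΣR = 41.0 × 0.1896 = 7.773 V.

V ≈ 7.77 V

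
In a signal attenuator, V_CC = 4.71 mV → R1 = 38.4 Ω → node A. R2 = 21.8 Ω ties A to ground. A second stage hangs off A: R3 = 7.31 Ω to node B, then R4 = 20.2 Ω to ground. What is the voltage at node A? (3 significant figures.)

V_A ≈ 1.13 mV

Node A sees R2 in parallel with the series input of stage 2, R3 + R4 = 27.51 Ω.
Effective lower resistance at A: R2 ‖ 27.51 = 12.16 Ω.
V_A = 4.71 × 12.16/(38.4 + 12.16) = 1.133 mV.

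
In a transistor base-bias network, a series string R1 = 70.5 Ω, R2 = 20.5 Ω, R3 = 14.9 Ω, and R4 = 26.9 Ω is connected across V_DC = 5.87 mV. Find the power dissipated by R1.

P ≈ 0.138 µW

ΣR = 132.8 Ω → I = 5.87/132.8 = 0.04420 mA.
P = I²R = 0.001954 × 70.5 = 0.1377 µW.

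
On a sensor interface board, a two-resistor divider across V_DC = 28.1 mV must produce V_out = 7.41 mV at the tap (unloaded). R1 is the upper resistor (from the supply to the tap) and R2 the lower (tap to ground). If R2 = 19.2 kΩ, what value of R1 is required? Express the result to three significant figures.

V_out/V_DC = R2/(R1+R2) = 0.2637.
R1 = R2·(1/k − 1) = 19.2 × 2.792 = 53.61 kΩ.

R1 ≈ 53.6 kΩ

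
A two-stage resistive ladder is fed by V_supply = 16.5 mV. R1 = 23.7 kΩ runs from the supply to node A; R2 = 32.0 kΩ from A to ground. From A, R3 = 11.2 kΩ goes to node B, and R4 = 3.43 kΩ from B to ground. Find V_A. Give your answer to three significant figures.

Looking into the second stage from A: R3 + R4 = 14.63 kΩ appears in parallel with R2.
Effective lower resistance at A: R2 ‖ 14.63 = 10.04 kΩ.
V_A = 16.5 × 10.04/(23.7 + 10.04) = 4.910 mV.

V_A ≈ 4.91 mV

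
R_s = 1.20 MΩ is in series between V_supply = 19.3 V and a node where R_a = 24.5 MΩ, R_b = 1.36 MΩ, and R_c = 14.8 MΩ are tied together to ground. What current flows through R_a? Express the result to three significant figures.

I ≈ 0.391 µA

Equivalent of the parallel group: R_p = 1.185 MΩ.
Node voltage V_A = V_supply · R_p/(R_s + R_p) = 19.3 × 0.4969 = 9.590 V.
Branch current I = V_A/R_a = 9.590/24.5 = 0.3914 µA.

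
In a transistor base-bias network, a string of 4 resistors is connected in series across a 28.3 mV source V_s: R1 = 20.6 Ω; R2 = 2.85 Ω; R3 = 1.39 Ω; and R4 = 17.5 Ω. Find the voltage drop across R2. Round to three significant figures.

V ≈ 1.90 mV

ΣR = 20.6 + 2.85 + 1.39 + 17.5 = 42.34 Ω.
By the voltage-divider rule, V = 28.3 × 2.850/42.34 = 1.905 mV.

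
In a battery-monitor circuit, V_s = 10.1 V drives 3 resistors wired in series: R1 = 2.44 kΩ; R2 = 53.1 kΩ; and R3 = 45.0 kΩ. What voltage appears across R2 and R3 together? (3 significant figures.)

V ≈ 9.85 V

Series total: ΣR = 2.44 + 53.1 + 45.0 = 100.5 kΩ.
R_{R2..R3} = 53.1 + 45.0 = 98.10 kΩ.
By the voltage-divider rule, V = 10.1 × 98.10/100.5 = 9.855 V.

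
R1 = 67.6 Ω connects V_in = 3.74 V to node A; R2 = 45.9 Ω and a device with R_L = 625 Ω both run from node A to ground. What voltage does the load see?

V_out ≈ 1.45 V

R2 ‖ R_L = (45.9 × 625)/(45.9 + 625) = 42.76 Ω.
Voltage divider with the loaded lower leg: V_out = 3.74 × 42.76/(67.6 + 42.76) = 3.74 × 0.3875 = 1.449 V.
(Unloaded it would be 1.51 V; the load pulls it down.)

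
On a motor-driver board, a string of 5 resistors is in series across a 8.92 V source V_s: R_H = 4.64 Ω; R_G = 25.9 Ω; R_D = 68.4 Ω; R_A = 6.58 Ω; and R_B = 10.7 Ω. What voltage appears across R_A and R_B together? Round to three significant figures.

V ≈ 1.33 V

Total series resistance ΣR = 4.64 + 25.9 + 68.4 + 6.58 + 10.7 = 116.2 Ω.
R_{R_A..R_B} = 6.58 + 10.7 = 17.28 Ω.
By the voltage-divider rule, V = 8.92 × 17.28/116.2 = 1.326 V.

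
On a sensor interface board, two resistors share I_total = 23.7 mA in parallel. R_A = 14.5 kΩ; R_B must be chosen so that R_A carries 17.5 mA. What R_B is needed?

Two-branch current divider: I_A = I_total · R_B/(R_A + R_B).
With f = 0.7384, R_B = R_A · f/(1−f) = 14.5 × 2.823 = 40.93 kΩ.

R_B ≈ 40.9 kΩ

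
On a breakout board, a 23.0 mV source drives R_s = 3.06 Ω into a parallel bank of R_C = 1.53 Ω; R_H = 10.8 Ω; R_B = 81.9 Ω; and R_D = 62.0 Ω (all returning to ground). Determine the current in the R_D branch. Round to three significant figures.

I ≈ 0.110 mA

Combine the parallel branches: R_p = (1/1.53 + 1/10.8 + 1/81.9 + 1/62.0)⁻¹ = 1.291 Ω.
V_A = 23.0 × 1.291/4.351 = 6.825 mV.
Branch current I = V_A/R_D = 6.825/62.0 = 0.1101 mA.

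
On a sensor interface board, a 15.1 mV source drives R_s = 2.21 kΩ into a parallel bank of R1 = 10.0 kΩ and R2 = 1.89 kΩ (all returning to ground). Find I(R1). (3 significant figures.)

I ≈ 0.632 µA

Combine the parallel branches: R_p = (1/10.0 + 1/1.89)⁻¹ = 1.590 kΩ.
V_A by voltage divider: V_A = 15.1 × 1.590/(2.21 + 1.590) = 6.317 mV.
Branch current I = V_A/R1 = 6.317/10.0 = 0.6317 µA.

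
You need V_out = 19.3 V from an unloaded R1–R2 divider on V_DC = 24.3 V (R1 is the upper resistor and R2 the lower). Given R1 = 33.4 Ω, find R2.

R2 ≈ 129 Ω

V_out/V_DC = R2/(R1+R2) = 0.7942.
So R2 = R1 · V_out/(V_DC − V_out) = 33.4 × 19.3/(24.3 − 19.3) = 33.4 × 3.860 = 128.9 Ω.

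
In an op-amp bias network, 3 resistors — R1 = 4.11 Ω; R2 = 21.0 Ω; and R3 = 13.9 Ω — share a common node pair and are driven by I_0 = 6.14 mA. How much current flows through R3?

I ≈ 1.22 mA

Conductances: ΣG = 1/4.11 + 1/21.0 + 1/13.9 = 0.3629 (1/Ω).
R3 takes the fraction G_k/ΣG = 0.07194/0.3629 = 0.1983, so I = 6.14 × 0.1983 = 1.217 mA.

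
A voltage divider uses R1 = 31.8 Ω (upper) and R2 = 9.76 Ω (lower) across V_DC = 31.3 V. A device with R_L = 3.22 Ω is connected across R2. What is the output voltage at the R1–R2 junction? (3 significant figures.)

V_out ≈ 2.21 V

R2 ‖ R_L = (9.76 × 3.22)/(9.76 + 3.22) = 2.421 Ω.
Voltage divider with the loaded lower leg: V_out = 31.3 × 2.421/(31.8 + 2.421) = 31.3 × 0.07075 = 2.215 V.
(Unloaded it would be 7.35 V; the load pulls it down.)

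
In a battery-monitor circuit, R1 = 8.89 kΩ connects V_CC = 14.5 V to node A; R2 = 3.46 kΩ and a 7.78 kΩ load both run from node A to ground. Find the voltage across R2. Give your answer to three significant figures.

V_out ≈ 3.08 V

The load sits in parallel with R2, giving an effective lower resistance R2' = R2·R_L/(R2+R_L) = 2.395 kΩ.
Voltage divider with the loaded lower leg: V_out = 14.5 × 2.395/(8.89 + 2.395) = 14.5 × 0.2122 = 3.077 V.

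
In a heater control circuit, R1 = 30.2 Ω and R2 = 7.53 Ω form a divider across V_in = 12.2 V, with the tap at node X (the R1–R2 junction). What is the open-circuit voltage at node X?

V_th ≈ 2.43 V

With X open, the divider is unloaded: V_th = 12.2 × 7.53/37.73 = 2.435 V.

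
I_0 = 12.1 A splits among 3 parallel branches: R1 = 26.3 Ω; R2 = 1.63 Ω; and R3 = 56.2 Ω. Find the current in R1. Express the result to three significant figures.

Conductances: ΣG = 1/26.3 + 1/1.63 + 1/56.2 = 0.6693 (1/Ω).
Current divider: I(R1) = I_0 · G_k/ΣG = 12.1 × (0.03802/0.6693) = 12.1 × 0.05681 = 0.6874 A.

I ≈ 0.687 A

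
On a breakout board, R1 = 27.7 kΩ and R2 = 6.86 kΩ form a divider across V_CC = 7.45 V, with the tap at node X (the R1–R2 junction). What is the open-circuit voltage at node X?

V_th ≈ 1.48 V

With X open, the divider is unloaded: V_th = 7.45 × 6.86/34.56 = 1.479 V.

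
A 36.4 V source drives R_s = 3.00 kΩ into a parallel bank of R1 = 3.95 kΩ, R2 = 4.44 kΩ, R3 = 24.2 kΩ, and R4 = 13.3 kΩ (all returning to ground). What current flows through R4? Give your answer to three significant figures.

I ≈ 0.983 mA

Equivalent of the parallel group: R_p = 1.681 kΩ.
V_A by voltage divider: V_A = 36.4 × 1.681/(3.00 + 1.681) = 13.07 V.
I(R4) = V_A / R4 = 13.07/13.3 = 0.9828 mA.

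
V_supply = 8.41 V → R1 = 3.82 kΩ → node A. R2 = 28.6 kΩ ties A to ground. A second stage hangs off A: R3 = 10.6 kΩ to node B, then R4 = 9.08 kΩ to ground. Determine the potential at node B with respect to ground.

Node A sees R2 in parallel with the series input of stage 2, R3 + R4 = 19.68 kΩ.
R2 ‖ (R3+R4) = 11.66 kΩ.
First divider: V_A = V_supply · 11.66/(3.82 + 11.66) = 6.334 V.
Stage 2 is unloaded, so V_B = V_A · R4/(R3+R4) = 6.334 × 9.08/19.68 = 2.923 V.

V_B ≈ 2.92 V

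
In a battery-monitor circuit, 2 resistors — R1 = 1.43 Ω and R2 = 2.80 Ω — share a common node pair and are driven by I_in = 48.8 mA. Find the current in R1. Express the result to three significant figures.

For two parallel branches, I_k = I_in · (other R)/(sum of R).
So I = 48.8 × 2.80/4.230 = 32.30 mA.

I ≈ 32.3 mA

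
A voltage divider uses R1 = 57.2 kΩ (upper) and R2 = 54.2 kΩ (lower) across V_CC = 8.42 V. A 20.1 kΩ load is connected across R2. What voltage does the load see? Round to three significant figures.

V_out ≈ 1.72 V

The load sits in parallel with R2, giving an effective lower resistance R2' = R2·R_L/(R2+R_L) = 14.66 kΩ.
Then V_out = V_CC · R2'/(R1 + R2') = 8.42 × 14.66/71.86 = 1.718 V.
(Unloaded it would be 4.10 V; the load pulls it down.)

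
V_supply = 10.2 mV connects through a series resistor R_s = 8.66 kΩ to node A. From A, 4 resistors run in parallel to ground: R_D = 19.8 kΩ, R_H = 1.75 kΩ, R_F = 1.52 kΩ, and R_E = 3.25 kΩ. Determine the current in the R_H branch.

Combine the parallel branches: R_p = (1/19.8 + 1/1.75 + 1/1.52 + 1/3.25)⁻¹ = 0.6299 kΩ.
Node voltage V_A = V_supply · R_p/(R_s + R_p) = 10.2 × 0.06781 = 0.6916 mV.
I(R_H) = V_A / R_H = 0.6916/1.75 = 0.3952 µA.

I ≈ 0.395 µA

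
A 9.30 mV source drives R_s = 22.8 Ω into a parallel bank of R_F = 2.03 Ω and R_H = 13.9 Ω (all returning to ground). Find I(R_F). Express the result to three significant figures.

Equivalent of the parallel group: R_p = 1.771 Ω.
Node voltage V_A = V_supply · R_p/(R_s + R_p) = 9.30 × 0.07209 = 0.6704 mV.
Branch current I = V_A/R_F = 0.6704/2.03 = 0.3303 mA.

I ≈ 0.330 mA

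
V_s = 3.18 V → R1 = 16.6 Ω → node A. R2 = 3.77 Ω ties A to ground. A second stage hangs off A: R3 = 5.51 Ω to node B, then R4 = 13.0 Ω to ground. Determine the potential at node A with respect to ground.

V_A ≈ 0.505 V

The second stage (R3 + R4 = 18.51 Ω) loads node A in parallel with R2.
Effective lower resistance at A: R2 ‖ 18.51 = 3.132 Ω.
First divider: V_A = V_s · 3.132/(16.6 + 3.132) = 0.5048 V.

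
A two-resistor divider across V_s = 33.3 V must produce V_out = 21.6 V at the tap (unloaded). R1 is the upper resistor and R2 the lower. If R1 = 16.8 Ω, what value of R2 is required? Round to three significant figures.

R2 ≈ 31.0 Ω

The divider ratio is R2/(R1+R2) = 21.6/33.3 = 0.6486.
Rearranging, R2 = R1·k/(1−k) = 16.8 × 1.846 = 31.02 Ω.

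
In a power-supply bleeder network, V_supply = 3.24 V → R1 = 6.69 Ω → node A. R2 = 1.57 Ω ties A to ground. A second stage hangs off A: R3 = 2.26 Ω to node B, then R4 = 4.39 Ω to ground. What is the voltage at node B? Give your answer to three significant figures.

V_B ≈ 0.341 V

The second stage (R3 + R4 = 6.650 Ω) loads node A in parallel with R2.
Effective lower resistance at A: R2 ‖ 6.650 = 1.270 Ω.
First divider: V_A = V_supply · 1.270/(6.69 + 1.270) = 0.5170 V.
Stage 2 is unloaded, so V_B = V_A · R4/(R3+R4) = 0.5170 × 4.39/6.650 = 0.3413 V.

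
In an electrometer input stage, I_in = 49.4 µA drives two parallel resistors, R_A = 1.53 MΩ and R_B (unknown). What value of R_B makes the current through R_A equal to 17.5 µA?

R_B ≈ 0.839 MΩ

The fraction through R_A equals R_B/(R_A+R_B).
With f = 0.3543, R_B = R_A · f/(1−f) = 1.53 × 0.5486 = 0.8393 MΩ.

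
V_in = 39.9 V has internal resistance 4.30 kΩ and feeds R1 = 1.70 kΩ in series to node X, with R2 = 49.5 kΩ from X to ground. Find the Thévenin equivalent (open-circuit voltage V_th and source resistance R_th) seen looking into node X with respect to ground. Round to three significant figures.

R1' = 4.30 + 1.70 = 6.000 kΩ (source resistance + R1).
With X open, the divider is unloaded: V_th = 39.9 × 49.5/55.50 = 35.59 V.
Looking into X with the source shorted: R_th = R1'·R2/(R1'+R2) = 6.000 × 49.5/55.50 = 5.351 kΩ.

V_th ≈ 35.6 V, R_th ≈ 5.35 kΩ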